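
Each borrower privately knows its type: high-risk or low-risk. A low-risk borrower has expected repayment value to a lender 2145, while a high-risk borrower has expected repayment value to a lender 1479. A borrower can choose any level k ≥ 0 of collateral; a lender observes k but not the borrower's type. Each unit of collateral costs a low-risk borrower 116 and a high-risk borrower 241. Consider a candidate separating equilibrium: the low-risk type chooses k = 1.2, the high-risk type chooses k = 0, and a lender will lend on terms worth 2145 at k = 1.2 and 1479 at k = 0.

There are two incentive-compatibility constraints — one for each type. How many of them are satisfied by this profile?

1

High-risk type: stay at 0 → 1479; mimic → 2145 − 241 × 1.2 = 1855.8. IC fails (1479 < 1855.8).
Low-risk type: signal → 2145 − 116 × 1.2 = 2005.8; deviate to 0 → 1479. IC holds (2005.8 ≥ 1479).
1 of 2 constraints hold, so this profile is not an equilibrium.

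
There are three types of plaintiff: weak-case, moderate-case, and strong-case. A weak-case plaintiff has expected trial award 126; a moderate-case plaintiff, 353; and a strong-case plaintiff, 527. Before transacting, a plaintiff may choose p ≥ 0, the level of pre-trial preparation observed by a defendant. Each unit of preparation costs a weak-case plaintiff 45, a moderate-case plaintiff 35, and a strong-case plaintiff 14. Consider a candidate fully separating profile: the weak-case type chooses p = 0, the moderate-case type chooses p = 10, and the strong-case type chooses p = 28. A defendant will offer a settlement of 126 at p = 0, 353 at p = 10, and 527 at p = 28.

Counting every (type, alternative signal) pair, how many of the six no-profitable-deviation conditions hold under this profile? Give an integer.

4

Strong-case (own payoff 527 − 14×28 = 135): to p=0 gives 126 → no gain ✓; to p=10 gives 353 − 14×10 = 213 → profitable ✗.
Moderate-case (own payoff 353 − 35×10 = 3): to p=0 gives 126 → profitable ✗; to p=28 gives 527 − 35×28 = -453 → no gain ✓.
Weak-case (own payoff 126): to p=10 gives 353 − 45×10 = -97 → no gain ✓; to p=28 gives 527 − 45×28 = -733 → no gain ✓.
4 of the 6 constraints hold; not an equilibrium.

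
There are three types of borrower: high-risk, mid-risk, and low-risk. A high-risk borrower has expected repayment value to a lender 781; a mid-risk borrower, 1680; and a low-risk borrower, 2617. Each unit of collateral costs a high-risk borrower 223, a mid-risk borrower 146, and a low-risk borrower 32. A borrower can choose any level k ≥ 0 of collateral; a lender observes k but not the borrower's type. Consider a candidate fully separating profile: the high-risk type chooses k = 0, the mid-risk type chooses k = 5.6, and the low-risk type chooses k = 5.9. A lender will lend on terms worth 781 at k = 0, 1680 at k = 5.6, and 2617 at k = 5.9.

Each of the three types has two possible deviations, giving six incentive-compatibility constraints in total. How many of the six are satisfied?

4

Low-risk (own payoff 2617 − 32×5.9 = 2428.2): to k=0 gives 781 → no gain ✓; to k=5.6 gives 1680 − 32×5.6 = 1500.8 → no gain ✓.
Mid-risk (own payoff 1680 − 146×5.6 = 862.4): to k=0 gives 781 → no gain ✓; to k=5.9 gives 2617 − 146×5.9 = 1755.6 → profitable ✗.
High-risk (own payoff 781): to k=5.6 gives 1680 − 223×5.6 = 431.2 → no gain ✓; to k=5.9 gives 2617 − 223×5.9 = 1301.3 → profitable ✗.
4 of the 6 constraints hold; not an equilibrium.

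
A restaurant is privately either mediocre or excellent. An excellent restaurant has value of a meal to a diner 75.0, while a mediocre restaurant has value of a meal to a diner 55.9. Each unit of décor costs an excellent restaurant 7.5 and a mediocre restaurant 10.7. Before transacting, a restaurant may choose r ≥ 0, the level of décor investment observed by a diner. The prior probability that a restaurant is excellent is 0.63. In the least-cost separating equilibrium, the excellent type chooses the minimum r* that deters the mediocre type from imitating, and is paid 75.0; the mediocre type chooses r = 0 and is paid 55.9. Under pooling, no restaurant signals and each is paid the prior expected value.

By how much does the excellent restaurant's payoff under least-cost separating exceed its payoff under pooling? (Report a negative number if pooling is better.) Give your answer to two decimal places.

-6.32

Least-cost separating signal: r* solves 55.9 = 75.0 − 10.7·r*, so r* = (75.0 − 55.9)/10.7 ≈ 1.7850.
Excellent type's separating payoff: 75.0 − 7.5 × r* = 75.0 − 7.5 × (75.0 − 55.9)/10.7 = 75.0 − 143.25/10.7 ≈ 61.6121.
Pooling payoff: 0.63 × 75.0 + 0.37 × 55.9 = 67.933.
Difference: 61.6121 − 67.933 = -6.3209, i.e. -6.32 to two decimal places.
The excellent type would prefer the pooling outcome.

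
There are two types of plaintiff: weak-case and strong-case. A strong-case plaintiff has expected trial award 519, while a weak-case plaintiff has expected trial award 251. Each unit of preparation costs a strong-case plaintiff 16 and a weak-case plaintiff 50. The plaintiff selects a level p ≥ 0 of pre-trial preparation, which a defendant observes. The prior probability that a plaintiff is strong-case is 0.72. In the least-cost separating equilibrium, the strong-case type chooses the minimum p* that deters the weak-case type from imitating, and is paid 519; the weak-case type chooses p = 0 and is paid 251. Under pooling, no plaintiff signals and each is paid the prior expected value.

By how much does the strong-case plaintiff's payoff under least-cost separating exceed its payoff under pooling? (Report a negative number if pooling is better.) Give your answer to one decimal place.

-10.7

Least-cost separating signal: p* solves 251 = 519 − 50·p*, so p* = (519 − 251)/50 = 5.36.
Strong-case type's separating payoff: 519 − 16 × p* = 519 − 16 × (519 − 251)/50 = 519 − 4288/50 = 433.24.
Pooling payoff: 0.72 × 519 + 0.28 × 251 = 443.96.
Difference: 433.24 − 443.96 = -10.72, i.e. -10.7 to one decimal place.
The strong-case type would prefer the pooling outcome.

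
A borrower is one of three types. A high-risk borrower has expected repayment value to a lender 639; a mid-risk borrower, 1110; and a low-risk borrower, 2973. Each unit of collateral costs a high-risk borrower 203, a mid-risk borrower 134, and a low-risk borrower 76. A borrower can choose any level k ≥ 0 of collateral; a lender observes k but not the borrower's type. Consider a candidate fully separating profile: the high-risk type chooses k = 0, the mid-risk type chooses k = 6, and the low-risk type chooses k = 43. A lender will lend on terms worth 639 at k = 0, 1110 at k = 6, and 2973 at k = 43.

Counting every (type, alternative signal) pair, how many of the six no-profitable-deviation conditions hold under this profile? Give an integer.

Mid-risk (own payoff 1110 − 134×6 = 306): to k=0 gives 639 → profitable ✗; to k=43 gives 2973 − 134×43 = -2789 → no gain ✓.
High-risk (own payoff 639): to k=6 gives 1110 − 203×6 = -108 → no gain ✓; to k=43 gives 2973 − 203×43 = -5756 → no gain ✓.
Low-risk (own payoff 2973 − 76×43 = -295): to k=0 gives 639 → profitable ✗; to k=6 gives 1110 − 76×6 = 654 → profitable ✗.
3 of the 6 constraints hold; not an equilibrium.

3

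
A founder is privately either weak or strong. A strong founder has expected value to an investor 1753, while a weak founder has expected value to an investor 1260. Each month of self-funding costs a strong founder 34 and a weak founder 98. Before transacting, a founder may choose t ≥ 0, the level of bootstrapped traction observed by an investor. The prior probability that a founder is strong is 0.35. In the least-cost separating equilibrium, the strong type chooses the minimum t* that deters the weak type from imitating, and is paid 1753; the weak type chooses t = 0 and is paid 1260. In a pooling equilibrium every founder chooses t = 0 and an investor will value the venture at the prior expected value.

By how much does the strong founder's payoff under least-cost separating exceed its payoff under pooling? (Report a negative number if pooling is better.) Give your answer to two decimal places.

149.41

Least-cost separating signal: t* solves 1260 = 1753 − 98·t*, so t* = (1753 − 1260)/98 ≈ 5.0306.
Strong type's separating payoff: 1753 − 34 × t* = 1753 − 34 × (1753 − 1260)/98 = 1753 − 16762/98 ≈ 1581.9592.
Pooling payoff: 0.35 × 1753 + 0.65 × 1260 = 1432.55.
Difference: 1581.9592 − 1432.55 = 149.4092, i.e. 149.41 to two decimal places.
The strong type prefers to separate.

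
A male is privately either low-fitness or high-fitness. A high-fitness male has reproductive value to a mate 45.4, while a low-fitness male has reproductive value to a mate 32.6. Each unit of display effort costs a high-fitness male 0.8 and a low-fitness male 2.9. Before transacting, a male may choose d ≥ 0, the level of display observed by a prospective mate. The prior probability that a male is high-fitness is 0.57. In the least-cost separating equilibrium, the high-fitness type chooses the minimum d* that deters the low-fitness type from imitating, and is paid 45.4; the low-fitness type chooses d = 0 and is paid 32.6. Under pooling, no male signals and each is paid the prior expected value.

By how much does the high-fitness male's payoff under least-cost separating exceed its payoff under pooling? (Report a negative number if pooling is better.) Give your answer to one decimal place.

2.0

Least-cost separating signal: d* solves 32.6 = 45.4 − 2.9·d*, so d* = (45.4 − 32.6)/2.9 ≈ 4.4138.
High-fitness type's separating payoff: 45.4 − 0.8 × d* = 45.4 − 0.8 × (45.4 − 32.6)/2.9 = 45.4 − 10.24/2.9 ≈ 41.869.
Pooling payoff: 0.57 × 45.4 + 0.43 × 32.6 = 39.896.
Difference: 41.869 − 39.896 = 1.973, i.e. 2.0 to one decimal place.
The high-fitness type prefers to separate.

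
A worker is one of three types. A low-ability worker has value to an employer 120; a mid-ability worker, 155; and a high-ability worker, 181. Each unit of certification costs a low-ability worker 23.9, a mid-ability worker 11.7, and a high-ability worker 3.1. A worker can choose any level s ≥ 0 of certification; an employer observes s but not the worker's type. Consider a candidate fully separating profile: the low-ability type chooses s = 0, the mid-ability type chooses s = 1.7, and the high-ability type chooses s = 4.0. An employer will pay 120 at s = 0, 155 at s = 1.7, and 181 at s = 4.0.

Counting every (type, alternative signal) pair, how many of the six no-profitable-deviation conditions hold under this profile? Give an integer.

Low-ability (own payoff 120): to s=1.7 gives 155 − 23.9×1.7 = 114.37 → no gain ✓; to s=4.0 gives 181 − 23.9×4.0 = 85.4 → no gain ✓.
High-ability (own payoff 181 − 3.1×4.0 = 168.6): to s=0 gives 120 → no gain ✓; to s=1.7 gives 155 − 3.1×1.7 = 149.73 → no gain ✓.
Mid-ability (own payoff 155 − 11.7×1.7 = 135.11): to s=0 gives 120 → no gain ✓; to s=4.0 gives 181 − 11.7×4.0 = 134.2 → no gain ✓.
6 of the 6 constraints hold; this profile is a separating equilibrium.

6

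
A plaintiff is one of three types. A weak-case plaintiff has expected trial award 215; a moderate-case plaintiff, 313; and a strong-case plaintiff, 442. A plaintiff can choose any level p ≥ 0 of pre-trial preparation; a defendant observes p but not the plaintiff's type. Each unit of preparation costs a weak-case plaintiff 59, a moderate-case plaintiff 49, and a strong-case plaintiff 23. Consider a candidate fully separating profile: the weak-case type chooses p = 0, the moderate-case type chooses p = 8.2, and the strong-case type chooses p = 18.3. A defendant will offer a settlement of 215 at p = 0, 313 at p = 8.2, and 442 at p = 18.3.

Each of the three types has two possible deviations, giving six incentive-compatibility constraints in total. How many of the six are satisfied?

Strong-case (own payoff 442 − 23×18.3 = 21.1): to p=0 gives 215 → profitable ✗; to p=8.2 gives 313 − 23×8.2 = 124.4 → profitable ✗.
Moderate-case (own payoff 313 − 49×8.2 = -88.8): to p=0 gives 215 → profitable ✗; to p=18.3 gives 442 − 49×18.3 = -454.7 → no gain ✓.
Weak-case (own payoff 215): to p=8.2 gives 313 − 59×8.2 = -170.8 → no gain ✓; to p=18.3 gives 442 − 59×18.3 = -637.7 → no gain ✓.
3 of the 6 constraints hold; not an equilibrium.

3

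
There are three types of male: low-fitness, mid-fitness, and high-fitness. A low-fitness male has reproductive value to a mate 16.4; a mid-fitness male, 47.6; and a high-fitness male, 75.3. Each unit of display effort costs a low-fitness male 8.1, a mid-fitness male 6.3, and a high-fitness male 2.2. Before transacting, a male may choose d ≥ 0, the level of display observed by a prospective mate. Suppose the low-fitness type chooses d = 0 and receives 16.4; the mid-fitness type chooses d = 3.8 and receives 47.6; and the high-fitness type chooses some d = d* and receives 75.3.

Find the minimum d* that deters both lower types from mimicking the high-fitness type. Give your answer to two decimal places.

8.20

Low-fitness type (on-path payoff 16.4) won't mimic when 16.4 ≥ 75.3 − 8.1·d*, i.e. d* ≥ 7.27.
Mid-fitness type (on-path payoff 47.6 − 6.3×3.8 = 23.66) won't mimic when 23.66 ≥ 75.3 − 6.3·d*, i.e. d* ≥ 8.20.
Both must hold, so d* = max(7.27, 8.20) = 8.20. The mid-fitness type's constraint binds.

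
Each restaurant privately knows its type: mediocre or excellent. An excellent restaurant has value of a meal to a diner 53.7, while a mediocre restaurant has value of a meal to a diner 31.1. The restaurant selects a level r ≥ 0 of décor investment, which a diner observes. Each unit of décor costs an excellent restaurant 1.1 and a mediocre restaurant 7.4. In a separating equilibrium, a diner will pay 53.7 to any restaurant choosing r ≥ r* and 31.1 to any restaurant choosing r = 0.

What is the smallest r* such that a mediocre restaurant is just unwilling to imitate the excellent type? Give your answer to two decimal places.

A mediocre restaurant choosing r = 0 receives 31.1.
Imitating at r* instead would pay 53.7 at cost 7.4·r*, netting 53.7 − 7.4·r*.
Indifference: 31.1 = 53.7 − 7.4·r*, so r* = (53.7 − 31.1) / 7.4 ≈ 3.05.
This is the mediocre type's binding incentive-compatibility constraint; any r ≥ 3.05 sustains separation on that side.

3.05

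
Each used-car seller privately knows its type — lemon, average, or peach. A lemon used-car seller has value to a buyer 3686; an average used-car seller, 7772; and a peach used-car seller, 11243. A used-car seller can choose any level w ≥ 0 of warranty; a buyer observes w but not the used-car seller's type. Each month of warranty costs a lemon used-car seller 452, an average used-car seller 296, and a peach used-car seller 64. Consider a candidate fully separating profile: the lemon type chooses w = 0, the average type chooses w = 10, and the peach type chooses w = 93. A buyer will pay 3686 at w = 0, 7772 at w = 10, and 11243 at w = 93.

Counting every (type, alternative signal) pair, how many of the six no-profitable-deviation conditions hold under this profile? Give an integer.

Peach (own payoff 11243 − 64×93 = 5291): to w=0 gives 3686 → no gain ✓; to w=10 gives 7772 − 64×10 = 7132 → profitable ✗.
Lemon (own payoff 3686): to w=10 gives 7772 − 452×10 = 3252 → no gain ✓; to w=93 gives 11243 − 452×93 = -30793 → no gain ✓.
Average (own payoff 7772 − 296×10 = 4812): to w=0 gives 3686 → no gain ✓; to w=93 gives 11243 − 296×93 = -16285 → no gain ✓.
5 of the 6 constraints hold; not an equilibrium.

5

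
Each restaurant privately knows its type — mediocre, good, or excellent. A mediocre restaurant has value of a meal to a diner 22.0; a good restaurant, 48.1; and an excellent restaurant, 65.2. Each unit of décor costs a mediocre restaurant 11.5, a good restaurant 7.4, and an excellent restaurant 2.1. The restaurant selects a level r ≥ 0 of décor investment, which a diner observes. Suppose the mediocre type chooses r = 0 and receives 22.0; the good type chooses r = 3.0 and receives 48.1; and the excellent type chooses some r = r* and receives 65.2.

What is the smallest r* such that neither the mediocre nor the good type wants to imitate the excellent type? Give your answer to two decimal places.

Good type (on-path payoff 48.1 − 7.4×3.0 = 25.9) won't mimic when 25.9 ≥ 65.2 − 7.4·r*, i.e. r* ≥ 5.31.
Mediocre type (on-path payoff 22.0) won't mimic when 22.0 ≥ 65.2 − 11.5·r*, i.e. r* ≥ 3.76.
Both must hold, so r* = max(3.76, 5.31) = 5.31. The good type's constraint binds.

5.31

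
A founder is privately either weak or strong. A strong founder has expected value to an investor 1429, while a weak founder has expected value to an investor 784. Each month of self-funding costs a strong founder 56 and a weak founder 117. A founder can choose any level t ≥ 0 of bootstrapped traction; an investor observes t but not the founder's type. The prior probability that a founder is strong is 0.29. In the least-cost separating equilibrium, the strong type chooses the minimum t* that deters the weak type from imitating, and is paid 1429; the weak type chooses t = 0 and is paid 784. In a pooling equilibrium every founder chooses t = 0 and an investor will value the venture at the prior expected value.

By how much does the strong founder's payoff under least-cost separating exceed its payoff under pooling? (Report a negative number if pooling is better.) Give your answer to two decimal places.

Least-cost separating signal: t* solves 784 = 1429 − 117·t*, so t* = (1429 − 784)/117 ≈ 5.5128.
Strong type's separating payoff: 1429 − 56 × t* = 1429 − 56 × (1429 − 784)/117 = 1429 − 36120/117 ≈ 1120.2821.
Pooling payoff: 0.29 × 1429 + 0.71 × 784 = 971.05.
Difference: 1120.2821 − 971.05 = 149.2321, i.e. 149.23 to two decimal places.
The strong type prefers to separate.

149.23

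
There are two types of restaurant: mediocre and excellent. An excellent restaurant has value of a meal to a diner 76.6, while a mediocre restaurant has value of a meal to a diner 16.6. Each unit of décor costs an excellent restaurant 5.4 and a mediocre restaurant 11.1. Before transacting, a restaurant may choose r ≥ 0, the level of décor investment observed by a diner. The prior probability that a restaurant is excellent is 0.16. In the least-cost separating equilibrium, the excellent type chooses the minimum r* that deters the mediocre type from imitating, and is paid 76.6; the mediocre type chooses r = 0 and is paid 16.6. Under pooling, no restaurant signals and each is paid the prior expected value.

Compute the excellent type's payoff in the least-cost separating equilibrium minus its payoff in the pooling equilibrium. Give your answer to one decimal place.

Least-cost separating signal: r* solves 16.6 = 76.6 − 11.1·r*, so r* = (76.6 − 16.6)/11.1 ≈ 5.4054.
Excellent type's separating payoff: 76.6 − 5.4 × r* = 76.6 − 5.4 × (76.6 − 16.6)/11.1 = 76.6 − 324/11.1 ≈ 47.411.
Pooling payoff: 0.16 × 76.6 + 0.84 × 16.6 = 26.2.
Difference: 47.411 − 26.2 = 21.211, i.e. 21.2 to one decimal place.
The excellent type prefers to separate.

21.2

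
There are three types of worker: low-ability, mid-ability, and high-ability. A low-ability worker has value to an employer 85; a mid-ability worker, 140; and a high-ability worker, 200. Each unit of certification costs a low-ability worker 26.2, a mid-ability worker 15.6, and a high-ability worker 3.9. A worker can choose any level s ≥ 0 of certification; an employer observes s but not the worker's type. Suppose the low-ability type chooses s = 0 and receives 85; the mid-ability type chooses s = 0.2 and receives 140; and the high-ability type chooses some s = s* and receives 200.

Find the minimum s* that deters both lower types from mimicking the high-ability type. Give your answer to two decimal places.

Mid-ability type (on-path payoff 140 − 15.6×0.2 = 136.88) won't mimic when 136.88 ≥ 200 − 15.6·s*, i.e. s* ≥ 4.05.
Low-ability type (on-path payoff 85) won't mimic when 85 ≥ 200 − 26.2·s*, i.e. s* ≥ 4.39.
Both must hold, so s* = max(4.39, 4.05) = 4.39. The low-ability type's constraint binds.

4.39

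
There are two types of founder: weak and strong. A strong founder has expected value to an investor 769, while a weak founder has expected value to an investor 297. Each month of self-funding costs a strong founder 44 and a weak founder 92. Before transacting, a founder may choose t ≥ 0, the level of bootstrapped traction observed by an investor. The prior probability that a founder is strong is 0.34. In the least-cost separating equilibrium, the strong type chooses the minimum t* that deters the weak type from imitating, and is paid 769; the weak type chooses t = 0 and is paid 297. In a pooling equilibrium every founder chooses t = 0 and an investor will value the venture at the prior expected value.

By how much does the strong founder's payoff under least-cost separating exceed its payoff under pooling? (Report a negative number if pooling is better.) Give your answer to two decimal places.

85.78

Least-cost separating signal: t* solves 297 = 769 − 92·t*, so t* = (769 − 297)/92 ≈ 5.1304.
Strong type's separating payoff: 769 − 44 × t* = 769 − 44 × (769 − 297)/92 = 769 − 20768/92 ≈ 543.2609.
Pooling payoff: 0.34 × 769 + 0.66 × 297 = 457.48.
Difference: 543.2609 − 457.48 = 85.7809, i.e. 85.78 to two decimal places.
The strong type prefers to separate.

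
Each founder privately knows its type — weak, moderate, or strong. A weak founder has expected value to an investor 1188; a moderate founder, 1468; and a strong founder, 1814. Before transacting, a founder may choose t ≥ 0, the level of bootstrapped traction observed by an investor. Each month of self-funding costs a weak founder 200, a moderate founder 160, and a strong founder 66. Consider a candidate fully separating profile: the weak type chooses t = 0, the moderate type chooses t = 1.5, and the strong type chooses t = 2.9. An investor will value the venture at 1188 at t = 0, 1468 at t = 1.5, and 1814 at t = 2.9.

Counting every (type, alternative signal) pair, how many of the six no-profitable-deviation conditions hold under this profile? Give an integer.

Strong (own payoff 1814 − 66×2.9 = 1622.6): to t=0 gives 1188 → no gain ✓; to t=1.5 gives 1468 − 66×1.5 = 1369 → no gain ✓.
Moderate (own payoff 1468 − 160×1.5 = 1228): to t=0 gives 1188 → no gain ✓; to t=2.9 gives 1814 − 160×2.9 = 1350 → profitable ✗.
Weak (own payoff 1188): to t=1.5 gives 1468 − 200×1.5 = 1168 → no gain ✓; to t=2.9 gives 1814 − 200×2.9 = 1234 → profitable ✗.
4 of the 6 constraints hold; not an equilibrium.

4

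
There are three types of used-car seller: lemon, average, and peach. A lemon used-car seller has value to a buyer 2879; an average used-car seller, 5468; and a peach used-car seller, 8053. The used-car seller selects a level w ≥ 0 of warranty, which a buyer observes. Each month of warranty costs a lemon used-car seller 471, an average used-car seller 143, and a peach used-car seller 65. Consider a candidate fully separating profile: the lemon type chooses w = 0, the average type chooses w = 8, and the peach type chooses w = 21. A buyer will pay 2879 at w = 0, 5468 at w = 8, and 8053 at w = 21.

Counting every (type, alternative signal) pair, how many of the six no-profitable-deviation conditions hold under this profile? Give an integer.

Peach (own payoff 8053 − 65×21 = 6688): to w=0 gives 2879 → no gain ✓; to w=8 gives 5468 − 65×8 = 4948 → no gain ✓.
Lemon (own payoff 2879): to w=8 gives 5468 − 471×8 = 1700 → no gain ✓; to w=21 gives 8053 − 471×21 = -1838 → no gain ✓.
Average (own payoff 5468 − 143×8 = 4324): to w=0 gives 2879 → no gain ✓; to w=21 gives 8053 − 143×21 = 5050 → profitable ✗.
5 of the 6 constraints hold; not an equilibrium.

5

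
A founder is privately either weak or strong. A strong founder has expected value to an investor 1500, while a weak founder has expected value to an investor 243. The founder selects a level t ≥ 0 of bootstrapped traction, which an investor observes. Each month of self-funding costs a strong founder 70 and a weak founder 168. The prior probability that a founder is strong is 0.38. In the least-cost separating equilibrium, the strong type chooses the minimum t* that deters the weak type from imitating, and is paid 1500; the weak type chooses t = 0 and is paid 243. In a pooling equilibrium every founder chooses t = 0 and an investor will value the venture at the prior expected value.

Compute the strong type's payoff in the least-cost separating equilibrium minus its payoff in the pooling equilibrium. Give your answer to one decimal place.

Least-cost separating signal: t* solves 243 = 1500 − 168·t*, so t* = (1500 − 243)/168 ≈ 7.4821.
Strong type's separating payoff: 1500 − 70 × t* = 1500 − 70 × (1500 − 243)/168 = 1500 − 87990/168 = 976.25.
Pooling payoff: 0.38 × 1500 + 0.62 × 243 = 720.66.
Difference: 976.25 − 720.66 = 255.59, i.e. 255.6 to one decimal place.
The strong type prefers to separate.

255.6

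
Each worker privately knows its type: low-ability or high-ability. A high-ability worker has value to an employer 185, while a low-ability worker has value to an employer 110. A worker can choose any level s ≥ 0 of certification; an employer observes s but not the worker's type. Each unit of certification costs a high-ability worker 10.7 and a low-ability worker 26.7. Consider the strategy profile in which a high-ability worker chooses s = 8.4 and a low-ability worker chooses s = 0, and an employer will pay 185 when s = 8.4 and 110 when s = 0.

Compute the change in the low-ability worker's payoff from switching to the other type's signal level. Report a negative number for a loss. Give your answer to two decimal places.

Playing s = 0 the low-ability worker receives 110.
Deviating to s = 8.4 brings payment 185 at cost 26.7 × 8.4 = 224.28, netting -39.28.
Gain from deviating: -39.28 − 110 = -149.28.
The gain is negative, so the low-ability type's incentive-compatibility constraint is satisfied.

-149.28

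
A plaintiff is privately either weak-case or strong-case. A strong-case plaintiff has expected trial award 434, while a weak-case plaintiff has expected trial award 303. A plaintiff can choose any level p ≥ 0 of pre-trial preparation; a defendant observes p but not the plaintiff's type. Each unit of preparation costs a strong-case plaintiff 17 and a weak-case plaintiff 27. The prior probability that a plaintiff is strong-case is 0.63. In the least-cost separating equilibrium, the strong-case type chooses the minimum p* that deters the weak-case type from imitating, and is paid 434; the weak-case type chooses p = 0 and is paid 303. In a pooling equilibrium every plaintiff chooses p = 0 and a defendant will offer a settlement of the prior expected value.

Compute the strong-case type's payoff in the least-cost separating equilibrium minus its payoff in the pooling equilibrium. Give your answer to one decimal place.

-34.0

Least-cost separating signal: p* solves 303 = 434 − 27·p*, so p* = (434 − 303)/27 ≈ 4.8519.
Strong-case type's separating payoff: 434 − 17 × p* = 434 − 17 × (434 − 303)/27 = 434 − 2227/27 ≈ 351.519.
Pooling payoff: 0.63 × 434 + 0.37 × 303 = 385.53.
Difference: 351.519 − 385.53 = -34.011, i.e. -34.0 to one decimal place.
The strong-case type would prefer the pooling outcome.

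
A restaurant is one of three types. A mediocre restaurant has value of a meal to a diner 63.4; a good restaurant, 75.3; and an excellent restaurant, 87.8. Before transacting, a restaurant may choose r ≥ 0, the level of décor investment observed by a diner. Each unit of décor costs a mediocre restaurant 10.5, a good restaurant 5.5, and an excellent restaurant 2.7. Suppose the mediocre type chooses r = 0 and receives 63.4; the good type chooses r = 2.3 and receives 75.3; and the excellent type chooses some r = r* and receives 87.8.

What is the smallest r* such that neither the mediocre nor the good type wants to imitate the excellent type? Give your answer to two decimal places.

4.57

Good type (on-path payoff 75.3 − 5.5×2.3 = 62.65) won't mimic when 62.65 ≥ 87.8 − 5.5·r*, i.e. r* ≥ 4.57.
Mediocre type (on-path payoff 63.4) won't mimic when 63.4 ≥ 87.8 − 10.5·r*, i.e. r* ≥ 2.32.
Both must hold, so r* = max(2.32, 4.57) = 4.57. The good type's constraint binds.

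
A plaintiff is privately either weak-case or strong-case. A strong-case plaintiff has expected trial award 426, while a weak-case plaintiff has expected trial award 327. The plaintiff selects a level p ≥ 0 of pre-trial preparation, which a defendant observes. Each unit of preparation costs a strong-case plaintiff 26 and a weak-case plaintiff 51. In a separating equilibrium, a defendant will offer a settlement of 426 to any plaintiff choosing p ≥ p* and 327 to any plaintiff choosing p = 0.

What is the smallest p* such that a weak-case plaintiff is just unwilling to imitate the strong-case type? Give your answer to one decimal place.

A weak-case plaintiff choosing p = 0 receives 327.
Imitating at p* instead would pay 426 at cost 51·p*, netting 426 − 51·p*.
Indifference: 327 = 426 − 51·p*, so p* = (426 − 327) / 51 ≈ 1.9.
At p* the weak-case type's incentive constraint just binds; the strong-case type strictly prefers p* since its per-unit cost is lower.

1.9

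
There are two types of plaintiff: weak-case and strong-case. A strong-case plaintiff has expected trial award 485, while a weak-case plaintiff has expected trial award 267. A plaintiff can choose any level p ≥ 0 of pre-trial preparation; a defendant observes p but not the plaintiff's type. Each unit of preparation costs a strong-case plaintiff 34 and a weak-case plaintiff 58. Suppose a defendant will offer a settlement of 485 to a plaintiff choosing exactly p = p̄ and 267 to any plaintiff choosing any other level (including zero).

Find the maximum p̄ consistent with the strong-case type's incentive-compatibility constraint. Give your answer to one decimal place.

6.4

Choosing p̄ yields the strong-case type 485 − 34·p̄; choosing zero yields 267.
The strong-case type is indifferent at 485 − 34·p̄ = 267, i.e. p̄ = (485 − 267) / 34 ≈ 6.4.
For any p̄ above 6.4 the strong-case type would rather pool at zero, so separation collapses.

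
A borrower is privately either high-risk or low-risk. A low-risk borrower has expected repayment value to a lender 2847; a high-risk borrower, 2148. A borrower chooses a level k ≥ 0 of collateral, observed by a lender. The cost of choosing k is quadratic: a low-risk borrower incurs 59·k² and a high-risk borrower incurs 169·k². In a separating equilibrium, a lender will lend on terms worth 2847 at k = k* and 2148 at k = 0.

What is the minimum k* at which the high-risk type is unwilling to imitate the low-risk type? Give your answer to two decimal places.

2.03

The high-risk type at k = 0 receives 2148; imitating at k* yields 2847 − 169·k*².
Indifference: 2148 = 2847 − 169·k*², so k*² = (2847 − 2148) / 169 ≈ 4.1361.
k* = √4.1361 ≈ 2.03.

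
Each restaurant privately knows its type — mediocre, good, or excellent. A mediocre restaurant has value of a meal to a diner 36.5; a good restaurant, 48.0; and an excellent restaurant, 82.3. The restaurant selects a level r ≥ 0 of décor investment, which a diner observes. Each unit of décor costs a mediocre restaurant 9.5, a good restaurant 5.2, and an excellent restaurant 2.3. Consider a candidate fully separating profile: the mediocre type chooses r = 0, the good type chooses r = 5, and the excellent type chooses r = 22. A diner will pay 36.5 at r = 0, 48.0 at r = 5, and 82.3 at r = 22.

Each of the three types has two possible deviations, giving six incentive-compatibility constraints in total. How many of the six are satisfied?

Excellent (own payoff 82.3 − 2.3×22 = 31.7): to r=0 gives 36.5 → profitable ✗; to r=5 gives 48.0 − 2.3×5 = 36.5 → profitable ✗.
Good (own payoff 48.0 − 5.2×5 = 22): to r=0 gives 36.5 → profitable ✗; to r=22 gives 82.3 − 5.2×22 = -32.1 → no gain ✓.
Mediocre (own payoff 36.5): to r=5 gives 48.0 − 9.5×5 = 0.5 → no gain ✓; to r=22 gives 82.3 − 9.5×22 = -126.7 → no gain ✓.
3 of the 6 constraints hold; not an equilibrium.

3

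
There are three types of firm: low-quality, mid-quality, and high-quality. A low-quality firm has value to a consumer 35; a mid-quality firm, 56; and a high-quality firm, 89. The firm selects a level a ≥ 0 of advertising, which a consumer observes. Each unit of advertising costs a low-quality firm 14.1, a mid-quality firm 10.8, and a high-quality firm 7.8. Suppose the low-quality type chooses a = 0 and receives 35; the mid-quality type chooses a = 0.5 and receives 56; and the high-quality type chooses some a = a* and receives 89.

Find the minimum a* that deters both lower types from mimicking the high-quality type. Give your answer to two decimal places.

Low-quality type (on-path payoff 35) won't mimic when 35 ≥ 89 − 14.1·a*, i.e. a* ≥ 3.83.
Mid-quality type (on-path payoff 56 − 10.8×0.5 = 50.6) won't mimic when 50.6 ≥ 89 − 10.8·a*, i.e. a* ≥ 3.56.
Both must hold, so a* = max(3.83, 3.56) = 3.83. The low-quality type's constraint binds.

3.83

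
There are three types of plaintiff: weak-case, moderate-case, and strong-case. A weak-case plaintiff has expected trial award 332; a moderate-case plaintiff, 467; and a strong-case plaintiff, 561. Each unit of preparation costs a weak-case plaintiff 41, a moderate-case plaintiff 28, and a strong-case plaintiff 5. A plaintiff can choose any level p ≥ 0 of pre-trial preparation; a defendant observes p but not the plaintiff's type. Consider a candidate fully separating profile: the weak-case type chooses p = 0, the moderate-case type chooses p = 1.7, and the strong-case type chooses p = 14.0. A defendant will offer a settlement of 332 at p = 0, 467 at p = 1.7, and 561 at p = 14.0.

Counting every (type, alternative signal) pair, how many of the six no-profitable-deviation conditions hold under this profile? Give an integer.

5

Moderate-case (own payoff 467 − 28×1.7 = 419.4): to p=0 gives 332 → no gain ✓; to p=14.0 gives 561 − 28×14.0 = 169 → no gain ✓.
Strong-case (own payoff 561 − 5×14.0 = 491): to p=0 gives 332 → no gain ✓; to p=1.7 gives 467 − 5×1.7 = 458.5 → no gain ✓.
Weak-case (own payoff 332): to p=1.7 gives 467 − 41×1.7 = 397.3 → profitable ✗; to p=14.0 gives 561 − 41×14.0 = -13 → no gain ✓.
5 of the 6 constraints hold; not an equilibrium.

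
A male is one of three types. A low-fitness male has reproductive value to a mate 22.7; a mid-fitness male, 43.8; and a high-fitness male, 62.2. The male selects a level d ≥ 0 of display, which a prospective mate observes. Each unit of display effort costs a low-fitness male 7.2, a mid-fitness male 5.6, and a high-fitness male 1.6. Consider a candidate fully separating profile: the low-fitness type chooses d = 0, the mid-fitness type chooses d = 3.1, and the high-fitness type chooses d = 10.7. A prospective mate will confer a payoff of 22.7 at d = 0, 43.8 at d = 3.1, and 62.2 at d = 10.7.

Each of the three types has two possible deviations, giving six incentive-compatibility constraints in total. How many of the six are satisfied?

6

High-fitness (own payoff 62.2 − 1.6×10.7 = 45.08): to d=0 gives 22.7 → no gain ✓; to d=3.1 gives 43.8 − 1.6×3.1 = 38.84 → no gain ✓.
Mid-fitness (own payoff 43.8 − 5.6×3.1 = 26.44): to d=0 gives 22.7 → no gain ✓; to d=10.7 gives 62.2 − 5.6×10.7 = 2.28 → no gain ✓.
Low-fitness (own payoff 22.7): to d=3.1 gives 43.8 − 7.2×3.1 = 21.48 → no gain ✓; to d=10.7 gives 62.2 − 7.2×10.7 = -14.84 → no gain ✓.
6 of the 6 constraints hold; this profile is a separating equilibrium.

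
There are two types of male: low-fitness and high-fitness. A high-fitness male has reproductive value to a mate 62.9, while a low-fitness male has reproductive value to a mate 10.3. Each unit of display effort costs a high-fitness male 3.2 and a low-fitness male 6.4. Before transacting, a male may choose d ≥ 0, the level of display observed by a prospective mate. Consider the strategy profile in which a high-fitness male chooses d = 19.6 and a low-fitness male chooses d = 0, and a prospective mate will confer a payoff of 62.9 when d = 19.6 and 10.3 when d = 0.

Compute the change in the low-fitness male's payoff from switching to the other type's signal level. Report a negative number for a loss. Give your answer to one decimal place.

Playing d = 0 the low-fitness male receives 10.3.
Deviating to d = 19.6 brings payment 62.9 at cost 6.4 × 19.6 = 125.44, netting -62.54.
Gain from deviating: -62.54 − 10.3 = -72.84, i.e. -72.8 to one decimal place.
The gain is negative, so the low-fitness type's incentive-compatibility constraint is satisfied.

-72.8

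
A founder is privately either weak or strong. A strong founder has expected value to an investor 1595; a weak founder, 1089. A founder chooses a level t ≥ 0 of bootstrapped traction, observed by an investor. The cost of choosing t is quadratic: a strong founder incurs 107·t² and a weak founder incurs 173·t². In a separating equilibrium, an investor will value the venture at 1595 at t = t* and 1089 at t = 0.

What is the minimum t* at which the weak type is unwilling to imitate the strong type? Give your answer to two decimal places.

1.71

The weak type at t = 0 receives 1089; imitating at t* yields 1595 − 173·t*².
Indifference: 1089 = 1595 − 173·t*², so t*² = (1595 − 1089) / 173 ≈ 2.9249.
t* = √2.9249 ≈ 1.71.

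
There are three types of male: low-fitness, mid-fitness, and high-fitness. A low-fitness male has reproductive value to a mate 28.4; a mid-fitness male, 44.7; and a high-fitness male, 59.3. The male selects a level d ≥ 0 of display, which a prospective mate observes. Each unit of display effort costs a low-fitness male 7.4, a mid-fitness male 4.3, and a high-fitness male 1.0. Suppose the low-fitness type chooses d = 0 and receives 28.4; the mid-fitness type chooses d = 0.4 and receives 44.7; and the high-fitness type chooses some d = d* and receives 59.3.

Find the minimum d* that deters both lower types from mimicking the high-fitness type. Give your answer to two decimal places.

4.18

Low-fitness type (on-path payoff 28.4) won't mimic when 28.4 ≥ 59.3 − 7.4·d*, i.e. d* ≥ 4.18.
Mid-fitness type (on-path payoff 44.7 − 4.3×0.4 = 42.98) won't mimic when 42.98 ≥ 59.3 − 4.3·d*, i.e. d* ≥ 3.80.
Both must hold, so d* = max(4.18, 3.80) = 4.18. The low-fitness type's constraint binds.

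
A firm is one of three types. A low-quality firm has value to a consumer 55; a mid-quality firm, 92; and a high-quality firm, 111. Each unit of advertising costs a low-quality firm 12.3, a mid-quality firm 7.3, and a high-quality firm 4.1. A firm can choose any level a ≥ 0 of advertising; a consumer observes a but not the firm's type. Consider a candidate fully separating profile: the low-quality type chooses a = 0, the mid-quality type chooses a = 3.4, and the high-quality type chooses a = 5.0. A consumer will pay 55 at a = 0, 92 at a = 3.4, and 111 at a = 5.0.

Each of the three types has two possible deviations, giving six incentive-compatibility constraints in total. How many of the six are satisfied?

5

Mid-quality (own payoff 92 − 7.3×3.4 = 67.18): to a=0 gives 55 → no gain ✓; to a=5.0 gives 111 − 7.3×5.0 = 74.5 → profitable ✗.
Low-quality (own payoff 55): to a=3.4 gives 92 − 12.3×3.4 = 50.18 → no gain ✓; to a=5.0 gives 111 − 12.3×5.0 = 49.5 → no gain ✓.
High-quality (own payoff 111 − 4.1×5.0 = 90.5): to a=0 gives 55 → no gain ✓; to a=3.4 gives 92 − 4.1×3.4 = 78.06 → no gain ✓.
5 of the 6 constraints hold; not an equilibrium.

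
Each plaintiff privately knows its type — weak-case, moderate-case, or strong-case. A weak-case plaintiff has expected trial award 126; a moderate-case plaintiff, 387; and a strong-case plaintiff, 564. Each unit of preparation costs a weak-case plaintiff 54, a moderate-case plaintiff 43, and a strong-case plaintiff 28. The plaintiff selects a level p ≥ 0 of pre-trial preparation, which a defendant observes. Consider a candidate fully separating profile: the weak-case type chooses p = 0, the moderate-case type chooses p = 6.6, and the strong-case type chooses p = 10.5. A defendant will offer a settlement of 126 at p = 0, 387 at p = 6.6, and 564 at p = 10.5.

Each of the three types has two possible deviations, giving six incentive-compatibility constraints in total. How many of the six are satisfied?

Strong-case (own payoff 564 − 28×10.5 = 270): to p=0 gives 126 → no gain ✓; to p=6.6 gives 387 − 28×6.6 = 202.2 → no gain ✓.
Moderate-case (own payoff 387 − 43×6.6 = 103.2): to p=0 gives 126 → profitable ✗; to p=10.5 gives 564 − 43×10.5 = 112.5 → profitable ✗.
Weak-case (own payoff 126): to p=6.6 gives 387 − 54×6.6 = 30.6 → no gain ✓; to p=10.5 gives 564 − 54×10.5 = -3 → no gain ✓.
4 of the 6 constraints hold; not an equilibrium.

4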